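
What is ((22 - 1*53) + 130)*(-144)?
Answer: -14256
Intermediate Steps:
((22 - 1*53) + 130)*(-144) = ((22 - 53) + 130)*(-144) = (-31 + 130)*(-144) = 99*(-144) = -14256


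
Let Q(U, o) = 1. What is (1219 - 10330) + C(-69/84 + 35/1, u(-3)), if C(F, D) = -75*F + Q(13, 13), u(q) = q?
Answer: -326855/28 ≈ -11673.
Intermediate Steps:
C(F, D) = 1 - 75*F (C(F, D) = -75*F + 1 = 1 - 75*F)
(1219 - 10330) + C(-69/84 + 35/1, u(-3)) = (1219 - 10330) + (1 - 75*(-69/84 + 35/1)) = -9111 + (1 - 75*(-69*1/84 + 35*1)) = -9111 + (1 - 75*(-23/28 + 35)) = -9111 + (1 - 75*957/28) = -9111 + (1 - 71775/28) = -9111 - 71747/28 = -326855/28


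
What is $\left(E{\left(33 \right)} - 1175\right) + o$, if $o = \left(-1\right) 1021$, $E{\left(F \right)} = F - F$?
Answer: $-2196$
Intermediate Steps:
$E{\left(F \right)} = 0$
$o = -1021$
$\left(E{\left(33 \right)} - 1175\right) + o = \left(0 - 1175\right) - 1021 = -1175 - 1021 = -2196$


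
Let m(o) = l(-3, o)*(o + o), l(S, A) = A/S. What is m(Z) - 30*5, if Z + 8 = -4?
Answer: -246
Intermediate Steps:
Z = -12 (Z = -8 - 4 = -12)
m(o) = -2*o²/3 (m(o) = (o/(-3))*(o + o) = (o*(-⅓))*(2*o) = (-o/3)*(2*o) = -2*o²/3)
m(Z) - 30*5 = -⅔*(-12)² - 30*5 = -⅔*144 - 150 = -96 - 150 = -246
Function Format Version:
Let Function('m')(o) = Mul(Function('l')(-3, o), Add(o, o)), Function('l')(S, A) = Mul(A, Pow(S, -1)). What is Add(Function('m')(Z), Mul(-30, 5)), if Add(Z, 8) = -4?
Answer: -246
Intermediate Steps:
Z = -12 (Z = Add(-8, -4) = -12)
Function('m')(o) = Mul(Rational(-2, 3), Pow(o, 2)) (Function('m')(o) = Mul(Mul(o, Pow(-3, -1)), Add(o, o)) = Mul(Mul(o, Rational(-1, 3)), Mul(2, o)) = Mul(Mul(Rational(-1, 3), o), Mul(2, o)) = Mul(Rational(-2, 3), Pow(o, 2)))
Add(Function('m')(Z), Mul(-30, 5)) = Add(Mul(Rational(-2, 3), Pow(-12, 2)), Mul(-30, 5)) = Add(Mul(Rational(-2, 3), 144), -150) = Add(-96, -150) = -246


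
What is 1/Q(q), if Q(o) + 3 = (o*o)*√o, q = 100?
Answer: 1/99997 ≈ 1.0000e-5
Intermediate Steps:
Q(o) = -3 + o^(5/2) (Q(o) = -3 + (o*o)*√o = -3 + o²*√o = -3 + o^(5/2))
1/Q(q) = 1/(-3 + 100^(5/2)) = 1/(-3 + 100000) = 1/99997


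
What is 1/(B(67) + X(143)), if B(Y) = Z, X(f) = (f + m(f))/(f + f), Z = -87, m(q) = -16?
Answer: -286/24755 ≈ -0.011553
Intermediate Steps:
X(f) = (-16 + f)/(2*f) (X(f) = (f - 16)/(f + f) = (-16 + f)/((2*f)) = (-16 + f)*(1/(2*f)) = (-16 + f)/(2*f))
B(Y) = -87
1/(B(67) + X(143)) = 1/(-87 + (1/2)*(-16 + 143)/143) = 1/(-87 + (1/2)*(1/143)*127) = 1/(-87 + 127/286) = 1/(-24755/286) = -286/24755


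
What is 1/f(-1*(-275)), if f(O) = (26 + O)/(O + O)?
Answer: 550/301 ≈ 1.8272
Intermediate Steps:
f(O) = (26 + O)/(2*O) (f(O) = (26 + O)/((2*O)) = (26 + O)*(1/(2*O)) = (26 + O)/(2*O))
1/f(-1*(-275)) = 1/((26 - 1*(-275))/(2*((-1*(-275))))) = 1/((½)*(26 + 275)/275) = 1/((½)*(1/275)*301) = 1/(301/550) = 550/301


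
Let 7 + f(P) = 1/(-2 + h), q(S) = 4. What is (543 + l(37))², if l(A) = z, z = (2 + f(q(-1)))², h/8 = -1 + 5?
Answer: 261019831801/810000 ≈ 3.2225e+5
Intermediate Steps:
h = 32 (h = 8*(-1 + 5) = 8*4 = 32)
f(P) = -209/30 (f(P) = -7 + 1/(-2 + 32) = -7 + 1/30 = -209/30)
z = 22201/900 (z = (2 - 209/30)² = (-149/30)² = 22201/900 ≈ 24.668)
l(A) = 22201/900
(543 + l(37))² = (543 + 22201/900)² = (510901/900)² = 261019831801/810000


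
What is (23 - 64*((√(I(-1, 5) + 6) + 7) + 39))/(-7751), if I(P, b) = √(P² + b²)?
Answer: 127/337 + 64*√(6 + √26)/7751 ≈ 0.40436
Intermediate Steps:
(23 - 64*((√(I(-1, 5) + 6) + 7) + 39))/(-7751) = (23 - 64*((√(√((-1)² + 5²) + 6) + 7) + 39))/(-7751) = (23 - 64*((√(√(1 + 25) + 6) + 7) + 39))*(-1/7751) = (23 - 64*((√(√26 + 6) + 7) + 39))*(-1/7751) = (23 - 64*((√(6 + √26) + 7) + 39))*(-1/7751) = (23 - 64*((7 + √(6 + √26)) + 39))*(-1/7751) = (23 - 64*(46 + √(6 + √26)))*(-1/7751) = (23 + (-2944 - 64*√(6 + √26)))*(-1/7751) = (-2921 - 64*√(6 + √26))*(-1/7751) = 127/337 + 64*√(6 + √26)/7751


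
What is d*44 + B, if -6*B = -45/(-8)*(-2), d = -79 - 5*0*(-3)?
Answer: -27793/8 ≈ -3474.1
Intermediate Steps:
d = -79 (d = -79 + 0*(-3) = -79 + 0 = -79)
B = 15/8 (B = -(-45/(-8))*(-2)/6 = -(-45*(-⅛))*(-2)/6 = -15*(-2)/16 = -⅙*(-45/4) = 15/8 ≈ 1.8750)
d*44 + B = -79*44 + 15/8 = -3476 + 15/8 = -27793/8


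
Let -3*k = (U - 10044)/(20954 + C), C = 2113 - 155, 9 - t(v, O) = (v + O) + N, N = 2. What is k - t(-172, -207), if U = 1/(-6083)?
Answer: -161333642315/418121088 ≈ -385.85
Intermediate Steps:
U = -1/6083 ≈ -0.00016439
t(v, O) = 7 - O - v (t(v, O) = 9 - ((v + O) + 2) = 9 - ((O + v) + 2) = 9 - (2 + O + v) = 9 + (-2 - O - v) = 7 - O - v)
C = 1958
k = 61097653/418121088 (k = -(-1/6083 - 10044)/(3*(20954 + 1958)) = -(-61097653)/(18249*22912) = -⅓*(-61097653/139373696) = 61097653/418121088 ≈ 0.14612)
k - t(-172, -207) = 61097653/418121088 - (7 - 1*(-207) - 1*(-172)) = 61097653/418121088 - (7 + 207 + 172) = 61097653/418121088 - 1*386 = 61097653/418121088 - 386 = -161333642315/418121088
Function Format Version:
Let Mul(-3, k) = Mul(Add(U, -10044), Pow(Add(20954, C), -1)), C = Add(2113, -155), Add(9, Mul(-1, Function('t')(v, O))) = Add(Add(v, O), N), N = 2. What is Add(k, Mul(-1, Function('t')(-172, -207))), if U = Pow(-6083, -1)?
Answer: Rational(-161333642315, 418121088) ≈ -385.85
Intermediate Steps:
U = Rational(-1, 6083) ≈ -0.00016439
Function('t')(v, O) = Add(7, Mul(-1, O), Mul(-1, v)) (Function('t')(v, O) = Add(9, Mul(-1, Add(Add(v, O), 2))) = Add(9, Mul(-1, Add(Add(O, v), 2))) = Add(9, Mul(-1, Add(2, O, v))) = Add(9, Add(-2, Mul(-1, O), Mul(-1, v))) = Add(7, Mul(-1, O), Mul(-1, v)))
C = 1958
k = Rational(61097653, 418121088) (k = Mul(Rational(-1, 3), Mul(Add(Rational(-1, 6083), -10044), Pow(Add(20954, 1958), -1))) = Mul(Rational(-1, 3), Mul(Rational(-61097653, 6083), Pow(22912, -1))) = Mul(Rational(-1, 3), Mul(Rational(-61097653, 6083), Rational(1, 22912))) = Mul(Rational(-1, 3), Rational(-61097653, 139373696)) = Rational(61097653, 418121088) ≈ 0.14612)
Add(k, Mul(-1, Function('t')(-172, -207))) = Add(Rational(61097653, 418121088), Mul(-1, Add(7, Mul(-1, -207), Mul(-1, -172)))) = Add(Rational(61097653, 418121088), Mul(-1, Add(7, 207, 172))) = Add(Rational(61097653, 418121088), Mul(-1, 386)) = Add(Rational(61097653, 418121088), -386) = Rational(-161333642315, 418121088)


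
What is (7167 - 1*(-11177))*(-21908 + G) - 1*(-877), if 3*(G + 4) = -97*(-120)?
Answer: -330778131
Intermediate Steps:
G = 3876 (G = -4 + (-97*(-120))/3 = -4 + (⅓)*11640 = -4 + 3880 = 3876)
(7167 - 1*(-11177))*(-21908 + G) - 1*(-877) = (7167 - 1*(-11177))*(-21908 + 3876) - 1*(-877) = (7167 + 11177)*(-18032) + 877 = 18344*(-18032) + 877 = -330779008 + 877 = -330778131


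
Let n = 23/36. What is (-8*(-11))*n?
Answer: 506/9 ≈ 56.222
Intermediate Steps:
n = 23/36 (n = 23*(1/36) = 23/36 ≈ 0.63889)
(-8*(-11))*n = -8*(-11)*(23/36) = 88*(23/36) = 506/9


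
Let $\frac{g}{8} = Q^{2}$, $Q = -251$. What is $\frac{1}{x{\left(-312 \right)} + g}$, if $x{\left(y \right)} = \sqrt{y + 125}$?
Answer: $\frac{504008}{254024064251} - \frac{i \sqrt{187}}{254024064251} \approx 1.9841 \cdot 10^{-6} - 5.3833 \cdot 10^{-11} i$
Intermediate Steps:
$x{\left(y \right)} = \sqrt{125 + y}$
$g = 504008$ ($g = 8 \left(-251\right)^{2} = 8 \cdot 63001 = 504008$)
$\frac{1}{x{\left(-312 \right)} + g} = \frac{1}{\sqrt{125 - 312} + 504008} = \frac{1}{\sqrt{-187} + 504008} = \frac{1}{i \sqrt{187} + 504008} = \frac{1}{504008 + i \sqrt{187}}$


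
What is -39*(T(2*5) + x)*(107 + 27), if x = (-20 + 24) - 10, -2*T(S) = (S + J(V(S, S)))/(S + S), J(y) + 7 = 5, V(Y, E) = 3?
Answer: 162006/5 ≈ 32401.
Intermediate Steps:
J(y) = -2 (J(y) = -7 + 5 = -2)
T(S) = -(-2 + S)/(4*S) (T(S) = -(S - 2)/(2*(S + S)) = -(-2 + S)/(2*(2*S)) = -(-2 + S)*1/(2*S)/2 = -(-2 + S)/(4*S))
x = -6 (x = 4 - 10 = -6)
-39*(T(2*5) + x)*(107 + 27) = -39*((2 - 2*5)/(4*((2*5))) - 6)*(107 + 27) = -39*((1/4)*(2 - 1*10)/10 - 6)*134 = -39*((1/4)*(1/10)*(2 - 10) - 6)*134 = -39*((1/4)*(1/10)*(-8) - 6)*134 = -39*(-1/5 - 6)*134 = -(-1209)*134/5 = -39*(-4154/5) = 162006/5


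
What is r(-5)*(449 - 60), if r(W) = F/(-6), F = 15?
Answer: -1945/2 ≈ -972.50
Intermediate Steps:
r(W) = -5/2 (r(W) = 15/(-6) = 15*(-⅙) = -5/2)
r(-5)*(449 - 60) = -5*(449 - 60)/2 = -5/2*389 = -1945/2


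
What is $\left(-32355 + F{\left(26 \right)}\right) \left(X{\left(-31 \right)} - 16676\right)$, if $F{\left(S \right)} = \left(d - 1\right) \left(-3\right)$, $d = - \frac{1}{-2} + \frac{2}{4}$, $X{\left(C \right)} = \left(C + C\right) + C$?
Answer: $542560995$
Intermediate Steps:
$X{\left(C \right)} = 3 C$ ($X{\left(C \right)} = 2 C + C = 3 C$)
$d = 1$ ($d = \left(-1\right) \left(- \frac{1}{2}\right) + 2 \cdot \frac{1}{4} = \frac{1}{2} + \frac{1}{2} = 1$)
$F{\left(S \right)} = 0$ ($F{\left(S \right)} = \left(1 - 1\right) \left(-3\right) = 0 \left(-3\right) = 0$)
$\left(-32355 + F{\left(26 \right)}\right) \left(X{\left(-31 \right)} - 16676\right) = \left(-32355 + 0\right) \left(3 \left(-31\right) - 16676\right) = - 32355 \left(-93 - 16676\right) = \left(-32355\right) \left(-16769\right) = 542560995$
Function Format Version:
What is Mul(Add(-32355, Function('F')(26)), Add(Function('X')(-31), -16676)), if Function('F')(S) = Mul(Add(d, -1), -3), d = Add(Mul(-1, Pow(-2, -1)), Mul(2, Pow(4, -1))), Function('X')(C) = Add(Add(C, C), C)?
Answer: 542560995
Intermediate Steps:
Function('X')(C) = Mul(3, C) (Function('X')(C) = Add(Mul(2, C), C) = Mul(3, C))
d = 1 (d = Add(Mul(-1, Rational(-1, 2)), Mul(2, Rational(1, 4))) = Add(Rational(1, 2), Rational(1, 2)) = 1)
Function('F')(S) = 0 (Function('F')(S) = Mul(Add(1, -1), -3) = Mul(0, -3) = 0)
Mul(Add(-32355, Function('F')(26)), Add(Function('X')(-31), -16676)) = Mul(Add(-32355, 0), Add(Mul(3, -31), -16676)) = Mul(-32355, Add(-93, -16676)) = Mul(-32355, -16769) = 542560995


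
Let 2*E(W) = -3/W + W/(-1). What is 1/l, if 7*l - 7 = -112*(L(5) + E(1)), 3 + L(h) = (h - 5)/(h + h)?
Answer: 1/81 ≈ 0.012346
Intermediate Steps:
L(h) = -3 + (-5 + h)/(2*h) (L(h) = -3 + (h - 5)/(h + h) = -3 + (-5 + h)/((2*h)) = -3 + (-5 + h)*(1/(2*h)) = -3 + (-5 + h)/(2*h))
E(W) = -3/(2*W) - W/2 (E(W) = (-3/W + W/(-1))/2 = (-3/W + W*(-1))/2 = (-3/W - W)/2 = (-W - 3/W)/2 = -3/(2*W) - W/2)
l = 81 (l = 1 + (-112*((5/2)*(-1 - 1*5)/5 + (½)*(-3 - 1*1²)/1))/7 = 1 + (-112*((5/2)*(⅕)*(-1 - 5) + (½)*1*(-3 - 1*1)))/7 = 1 + (-112*((5/2)*(⅕)*(-6) + (½)*1*(-3 - 1)))/7 = 1 + (-112*(-3 + (½)*1*(-4)))/7 = 1 + (-112*(-3 - 2))/7 = 1 + (-112*(-5))/7 = 1 + (⅐)*560 = 1 + 80 = 81)
1/l = 1/81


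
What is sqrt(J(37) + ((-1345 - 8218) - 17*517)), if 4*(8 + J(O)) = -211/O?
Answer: 7*I*sqrt(2051983)/74 ≈ 135.5*I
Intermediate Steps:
J(O) = -8 - 211/(4*O) (J(O) = -8 + (-211/O)/4 = -8 - 211/(4*O))
sqrt(J(37) + ((-1345 - 8218) - 17*517)) = sqrt((-8 - 211/4/37) + ((-1345 - 8218) - 17*517)) = sqrt((-8 - 211/4*1/37) + (-9563 - 8789)) = sqrt((-8 - 211/148) - 18352) = sqrt(-1395/148 - 18352) = sqrt(-2717491/148) = 7*I*sqrt(2051983)/74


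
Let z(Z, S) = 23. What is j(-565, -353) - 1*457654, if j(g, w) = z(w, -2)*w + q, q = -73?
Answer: -465846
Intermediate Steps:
j(g, w) = -73 + 23*w (j(g, w) = 23*w - 73 = -73 + 23*w)
j(-565, -353) - 1*457654 = (-73 + 23*(-353)) - 1*457654 = (-73 - 8119) - 457654 = -8192 - 457654 = -465846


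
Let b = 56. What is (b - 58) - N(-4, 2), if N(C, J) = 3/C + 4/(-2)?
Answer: ¾ ≈ 0.75000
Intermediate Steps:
N(C, J) = -2 + 3/C (N(C, J) = 3/C + 4*(-½) = 3/C - 2 = -2 + 3/C)
(b - 58) - N(-4, 2) = (56 - 58) - (-2 + 3/(-4)) = -2 - (-2 + 3*(-¼)) = -2 - (-2 - ¾) = -2 - 1*(-11/4) = -2 + 11/4 = ¾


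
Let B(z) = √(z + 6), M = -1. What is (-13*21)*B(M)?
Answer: -273*√5 ≈ -610.45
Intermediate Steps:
B(z) = √(6 + z)
(-13*21)*B(M) = (-13*21)*√(6 - 1) = -273*√5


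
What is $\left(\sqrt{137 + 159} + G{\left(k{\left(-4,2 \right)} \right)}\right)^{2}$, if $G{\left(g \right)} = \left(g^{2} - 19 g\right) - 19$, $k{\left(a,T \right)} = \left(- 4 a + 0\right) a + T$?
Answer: $25030305 + 20012 \sqrt{74} \approx 2.5202 \cdot 10^{7}$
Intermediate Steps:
$k{\left(a,T \right)} = T - 4 a^{2}$ ($k{\left(a,T \right)} = - 4 a a + T = - 4 a^{2} + T = T - 4 a^{2}$)
$G{\left(g \right)} = -19 + g^{2} - 19 g$
$\left(\sqrt{137 + 159} + G{\left(k{\left(-4,2 \right)} \right)}\right)^{2} = \left(\sqrt{137 + 159} - \left(19 - \left(2 - 4 \left(-4\right)^{2}\right)^{2} + 19 \left(2 - 4 \left(-4\right)^{2}\right)\right)\right)^{2} = \left(\sqrt{296} - \left(19 - \left(2 - 64\right)^{2} + 19 \left(2 - 64\right)\right)\right)^{2} = \left(2 \sqrt{74} - \left(19 - \left(2 - 64\right)^{2} + 19 \left(2 - 64\right)\right)\right)^{2} = \left(2 \sqrt{74} - \left(-1159 - 3844\right)\right)^{2} = \left(2 \sqrt{74} + \left(-19 + 3844 + 1178\right)\right)^{2} = \left(2 \sqrt{74} + 5003\right)^{2} = \left(5003 + 2 \sqrt{74}\right)^{2}$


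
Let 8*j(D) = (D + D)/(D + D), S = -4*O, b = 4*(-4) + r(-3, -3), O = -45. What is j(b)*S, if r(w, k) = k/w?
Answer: 45/2 ≈ 22.500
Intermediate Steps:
b = -15 (b = 4*(-4) - 3/(-3) = -16 - 3*(-⅓) = -16 + 1 = -15)
S = 180 (S = -4*(-45) = 180)
j(D) = ⅛ (j(D) = ((D + D)/(D + D))/8 = ((2*D)/((2*D)))/8 = ((2*D)*(1/(2*D)))/8 = (⅛)*1 = ⅛)
j(b)*S = (⅛)*180 = 45/2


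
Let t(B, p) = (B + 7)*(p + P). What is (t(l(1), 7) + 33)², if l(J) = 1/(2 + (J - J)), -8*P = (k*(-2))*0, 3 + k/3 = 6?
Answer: 29241/4 ≈ 7310.3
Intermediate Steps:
k = 9 (k = -9 + 3*6 = -9 + 18 = 9)
P = 0 (P = -9*(-2)*0/8 = -(-9)*0/4 = -⅛*0 = 0)
l(J) = ½ (l(J) = 1/(2 + 0) = 1/2 = ½)
t(B, p) = p*(7 + B) (t(B, p) = (B + 7)*(p + 0) = (7 + B)*p = p*(7 + B))
(t(l(1), 7) + 33)² = (7*(7 + ½) + 33)² = (7*(15/2) + 33)² = (105/2 + 33)² = (171/2)² = 29241/4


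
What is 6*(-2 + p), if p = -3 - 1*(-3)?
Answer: -12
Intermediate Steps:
p = 0 (p = -3 + 3 = 0)
6*(-2 + p) = 6*(-2 + 0) = 6*(-2) = -12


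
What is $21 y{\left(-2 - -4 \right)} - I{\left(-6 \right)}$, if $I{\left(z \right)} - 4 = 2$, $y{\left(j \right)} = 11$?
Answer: $225$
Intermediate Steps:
$I{\left(z \right)} = 6$ ($I{\left(z \right)} = 4 + 2 = 6$)
$21 y{\left(-2 - -4 \right)} - I{\left(-6 \right)} = 21 \cdot 11 + \left(0 - 6\right) = 231 + \left(0 - 6\right) = 231 - 6 = 225$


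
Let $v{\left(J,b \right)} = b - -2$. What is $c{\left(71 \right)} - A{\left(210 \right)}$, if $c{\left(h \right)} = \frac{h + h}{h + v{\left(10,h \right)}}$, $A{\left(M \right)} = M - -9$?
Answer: $- \frac{15697}{72} \approx -218.01$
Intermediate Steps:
$v{\left(J,b \right)} = 2 + b$ ($v{\left(J,b \right)} = b + 2 = 2 + b$)
$A{\left(M \right)} = 9 + M$ ($A{\left(M \right)} = M + 9 = 9 + M$)
$c{\left(h \right)} = \frac{2 h}{2 + 2 h}$ ($c{\left(h \right)} = \frac{h + h}{h + \left(2 + h\right)} = \frac{2 h}{2 + 2 h}$)
$c{\left(71 \right)} - A{\left(210 \right)} = \frac{71}{1 + 71} - \left(9 + 210\right) = \frac{71}{72} - 219 = - \frac{15697}{72}$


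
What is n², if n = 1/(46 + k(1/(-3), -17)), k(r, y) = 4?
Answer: 1/2500 ≈ 0.00040000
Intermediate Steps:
n = 1/50 (n = 1/(46 + 4) = 1/50 ≈ 0.020000)
n² = (1/50)² = 1/2500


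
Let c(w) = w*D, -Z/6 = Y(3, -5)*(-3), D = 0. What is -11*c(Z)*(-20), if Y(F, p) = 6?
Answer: 0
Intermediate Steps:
Z = 108 (Z = -36*(-3) = -6*(-18) = 108)
c(w) = 0 (c(w) = w*0 = 0)
-11*c(Z)*(-20) = -11*0*(-20) = 0*(-20) = 0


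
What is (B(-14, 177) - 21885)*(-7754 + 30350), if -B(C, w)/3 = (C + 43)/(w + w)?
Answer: -29176621782/59 ≈ -4.9452e+8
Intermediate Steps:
B(C, w) = -3*(43 + C)/(2*w) (B(C, w) = -3*(C + 43)/(w + w) = -3*(43 + C)/(2*w))
(B(-14, 177) - 21885)*(-7754 + 30350) = ((3/2)*(-43 - 1*(-14))/177 - 21885)*(-7754 + 30350) = ((3/2)*(1/177)*(-43 + 14) - 21885)*22596 = ((3/2)*(1/177)*(-29) - 21885)*22596 = (-29/118 - 21885)*22596 = -2582459/118*22596 = -29176621782/59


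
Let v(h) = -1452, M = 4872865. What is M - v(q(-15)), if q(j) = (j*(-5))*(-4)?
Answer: 4874317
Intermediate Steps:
q(j) = 20*j (q(j) = -5*j*(-4) = 20*j)
M - v(q(-15)) = 4872865 - 1*(-1452) = 4872865 + 1452 = 4874317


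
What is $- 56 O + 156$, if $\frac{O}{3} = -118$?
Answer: $19980$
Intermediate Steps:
$O = -354$ ($O = 3 \left(-118\right) = -354$)
$- 56 O + 156 = \left(-56\right) \left(-354\right) + 156 = 19824 + 156 = 19980$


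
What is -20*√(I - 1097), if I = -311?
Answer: -160*I*√22 ≈ -750.47*I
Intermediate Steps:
-20*√(I - 1097) = -20*√(-311 - 1097) = -160*I*√22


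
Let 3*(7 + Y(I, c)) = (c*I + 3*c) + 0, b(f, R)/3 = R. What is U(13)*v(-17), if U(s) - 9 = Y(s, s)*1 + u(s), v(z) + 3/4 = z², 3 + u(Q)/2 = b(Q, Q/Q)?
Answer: 123371/6 ≈ 20562.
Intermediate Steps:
b(f, R) = 3*R
u(Q) = 0 (u(Q) = -6 + 2*(3*(Q/Q)) = -6 + 2*(3*1) = -6 + 2*3 = -6 + 6 = 0)
Y(I, c) = -7 + c + I*c/3 (Y(I, c) = -7 + ((c*I + 3*c) + 0)/3 = -7 + ((I*c + 3*c) + 0)/3 = -7 + ((3*c + I*c) + 0)/3 = -7 + (3*c + I*c)/3 = -7 + (c + I*c/3) = -7 + c + I*c/3)
v(z) = -¾ + z²
U(s) = 2 + s + s²/3 (U(s) = 9 + ((-7 + s + s*s/3)*1 + 0) = 9 + ((-7 + s + s²/3)*1 + 0) = 9 + ((-7 + s + s²/3) + 0) = 9 + (-7 + s + s²/3) = 2 + s + s²/3)
U(13)*v(-17) = (2 + 13 + (⅓)*13²)*(-¾ + (-17)²) = (2 + 13 + (⅓)*169)*(-¾ + 289) = (2 + 13 + 169/3)*(1153/4) = (214/3)*(1153/4) = 123371/6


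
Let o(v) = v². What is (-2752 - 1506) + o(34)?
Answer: -3102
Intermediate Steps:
(-2752 - 1506) + o(34) = (-2752 - 1506) + 34² = -4258 + 1156 = -3102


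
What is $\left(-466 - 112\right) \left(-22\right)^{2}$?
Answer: $-279752$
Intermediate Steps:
$\left(-466 - 112\right) \left(-22\right)^{2} = \left(-578\right) 484 = -279752$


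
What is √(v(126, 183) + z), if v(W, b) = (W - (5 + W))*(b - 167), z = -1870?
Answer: 5*I*√78 ≈ 44.159*I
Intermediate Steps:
v(W, b) = 835 - 5*b (v(W, b) = (W + (-5 - W))*(-167 + b) = -5*(-167 + b) = 835 - 5*b)
√(v(126, 183) + z) = √((835 - 5*183) - 1870) = √((835 - 915) - 1870) = √(-80 - 1870) = √(-1950) = 5*I*√78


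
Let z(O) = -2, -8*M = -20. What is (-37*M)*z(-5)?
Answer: 185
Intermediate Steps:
M = 5/2 (M = -1/8*(-20) = 5/2 ≈ 2.5000)
(-37*M)*z(-5) = -37*5/2*(-2) = -185/2*(-2) = 185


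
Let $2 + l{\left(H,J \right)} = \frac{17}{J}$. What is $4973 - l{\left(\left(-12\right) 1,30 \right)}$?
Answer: $\frac{149233}{30} \approx 4974.4$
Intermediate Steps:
$l{\left(H,J \right)} = -2 + \frac{17}{J}$
$4973 - l{\left(\left(-12\right) 1,30 \right)} = 4973 - \left(-2 + \frac{17}{30}\right) = 4973 - - \frac{43}{30} = 4973 + \frac{43}{30} = \frac{149233}{30}$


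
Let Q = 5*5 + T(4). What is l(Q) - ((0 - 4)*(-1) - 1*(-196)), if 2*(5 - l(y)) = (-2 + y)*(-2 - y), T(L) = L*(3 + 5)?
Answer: 2855/2 ≈ 1427.5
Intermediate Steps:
T(L) = 8*L (T(L) = L*8 = 8*L)
Q = 57 (Q = 5*5 + 8*4 = 25 + 32 = 57)
l(y) = 5 - (-2 + y)*(-2 - y)/2
l(Q) - ((0 - 4)*(-1) - 1*(-196)) = (3 + (½)*57²) - ((0 - 4)*(-1) - 1*(-196)) = (3 + (½)*3249) - (-4*(-1) + 196) = (3 + 3249/2) - (4 + 196) = 3255/2 - 1*200 = 3255/2 - 200 = 2855/2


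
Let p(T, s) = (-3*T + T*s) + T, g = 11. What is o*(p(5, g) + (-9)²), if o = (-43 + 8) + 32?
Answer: -378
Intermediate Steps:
o = -3 (o = -35 + 32 = -3)
p(T, s) = -2*T + T*s
o*(p(5, g) + (-9)²) = -3*(5*(-2 + 11) + (-9)²) = -3*(5*9 + 81) = -3*(45 + 81) = -3*126 = -378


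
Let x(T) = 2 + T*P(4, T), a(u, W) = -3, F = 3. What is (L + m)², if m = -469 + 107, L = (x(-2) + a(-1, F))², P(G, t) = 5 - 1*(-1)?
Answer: 37249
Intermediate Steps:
P(G, t) = 6 (P(G, t) = 5 + 1 = 6)
x(T) = 2 + 6*T (x(T) = 2 + T*6 = 2 + 6*T)
L = 169 (L = ((2 + 6*(-2)) - 3)² = ((2 - 12) - 3)² = (-10 - 3)² = (-13)² = 169)
m = -362
(L + m)² = (169 - 362)² = (-193)² = 37249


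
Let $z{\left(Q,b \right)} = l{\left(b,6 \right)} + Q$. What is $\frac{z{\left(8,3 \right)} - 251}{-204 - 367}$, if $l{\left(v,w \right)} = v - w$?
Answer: $\frac{246}{571} \approx 0.43082$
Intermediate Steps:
$z{\left(Q,b \right)} = -6 + Q + b$ ($z{\left(Q,b \right)} = \left(b - 6\right) + Q = \left(-6 + b\right) + Q = -6 + Q + b$)
$\frac{z{\left(8,3 \right)} - 251}{-204 - 367} = \frac{\left(-6 + 8 + 3\right) - 251}{-204 - 367} = \frac{5 - 251}{-571} = \left(-246\right) \left(- \frac{1}{571}\right) = \frac{246}{571}$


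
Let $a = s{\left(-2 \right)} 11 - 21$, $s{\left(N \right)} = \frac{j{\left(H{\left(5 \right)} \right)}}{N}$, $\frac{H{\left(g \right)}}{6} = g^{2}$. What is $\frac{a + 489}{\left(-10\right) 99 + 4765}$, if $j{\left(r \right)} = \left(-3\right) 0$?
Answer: $\frac{468}{3775} \approx 0.12397$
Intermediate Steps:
$H{\left(g \right)} = 6 g^{2}$
$j{\left(r \right)} = 0$
$s{\left(N \right)} = 0$ ($s{\left(N \right)} = \frac{0}{N} = 0$)
$a = -21$ ($a = 0 \cdot 11 - 21 = 0 - 21 = -21$)
$\frac{a + 489}{\left(-10\right) 99 + 4765} = \frac{-21 + 489}{\left(-10\right) 99 + 4765} = \frac{468}{-990 + 4765} = \frac{468}{3775}$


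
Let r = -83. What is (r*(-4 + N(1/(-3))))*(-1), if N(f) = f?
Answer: -1079/3 ≈ -359.67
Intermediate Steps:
(r*(-4 + N(1/(-3))))*(-1) = -83*(-4 + 1/(-3))*(-1) = -83*(-4 + 1*(-⅓))*(-1) = -83*(-4 - ⅓)*(-1) = -83*(-13/3)*(-1) = (1079/3)*(-1) = -1079/3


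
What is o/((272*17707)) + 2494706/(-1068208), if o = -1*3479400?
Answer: -491624543807/160775451976 ≈ -3.0578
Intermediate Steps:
o = -3479400
o/((272*17707)) + 2494706/(-1068208) = -3479400/(272*17707) + 2494706/(-1068208) = -3479400/4816304 + 2494706*(-1/1068208) = -3479400*1/4816304 - 1247353/534104 = -434925/602038 - 1247353/534104 = -491624543807/160775451976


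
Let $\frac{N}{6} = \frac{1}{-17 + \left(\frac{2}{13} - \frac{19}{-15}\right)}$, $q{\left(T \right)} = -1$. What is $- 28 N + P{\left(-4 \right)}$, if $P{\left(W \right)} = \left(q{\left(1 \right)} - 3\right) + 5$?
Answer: $\frac{2557}{217} \approx 11.783$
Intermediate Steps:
$P{\left(W \right)} = 1$ ($P{\left(W \right)} = \left(-1 - 3\right) + 5 = -4 + 5 = 1$)
$N = - \frac{585}{1519}$ ($N = \frac{6}{-17 + \left(\frac{2}{13} - \frac{19}{-15}\right)} = \frac{6}{-17 + \left(2 \cdot \frac{1}{13} - - \frac{19}{15}\right)} = \frac{6}{-17 + \left(\frac{2}{13} + \frac{19}{15}\right)} = \frac{6}{-17 + \frac{277}{195}} = \frac{6}{- \frac{3038}{195}} = 6 \left(- \frac{195}{3038}\right) = - \frac{585}{1519} \approx -0.38512$)
$- 28 N + P{\left(-4 \right)} = \left(-28\right) \left(- \frac{585}{1519}\right) + 1 = \frac{2340}{217} + 1 = \frac{2557}{217}$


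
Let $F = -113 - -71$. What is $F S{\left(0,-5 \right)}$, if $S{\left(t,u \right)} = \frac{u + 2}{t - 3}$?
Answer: $-42$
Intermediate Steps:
$F = -42$ ($F = -113 + 71 = -42$)
$S{\left(t,u \right)} = \frac{2 + u}{-3 + t}$
$F S{\left(0,-5 \right)} = - 42 \frac{2 - 5}{-3 + 0} = - 42 \frac{1}{-3} \left(-3\right) = - 42 \left(\left(- \frac{1}{3}\right) \left(-3\right)\right) = \left(-42\right) 1 = -42$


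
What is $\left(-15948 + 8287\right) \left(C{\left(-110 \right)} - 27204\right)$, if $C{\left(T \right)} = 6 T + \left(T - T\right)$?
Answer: $213466104$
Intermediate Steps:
$C{\left(T \right)} = 6 T$ ($C{\left(T \right)} = 6 T + 0 = 6 T$)
$\left(-15948 + 8287\right) \left(C{\left(-110 \right)} - 27204\right) = \left(-15948 + 8287\right) \left(6 \left(-110\right) - 27204\right) = - 7661 \left(-660 - 27204\right) = \left(-7661\right) \left(-27864\right) = 213466104$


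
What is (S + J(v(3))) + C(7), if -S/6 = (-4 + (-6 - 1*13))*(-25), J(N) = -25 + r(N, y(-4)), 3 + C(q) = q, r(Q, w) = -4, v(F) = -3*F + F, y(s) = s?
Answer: -3475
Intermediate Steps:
v(F) = -2*F
C(q) = -3 + q
J(N) = -29 (J(N) = -25 - 4 = -29)
S = -3450 (S = -6*(-4 + (-6 - 1*13))*(-25) = -6*(-4 + (-6 - 13))*(-25) = -6*(-4 - 19)*(-25) = -(-138)*(-25) = -6*575 = -3450)
(S + J(v(3))) + C(7) = (-3450 - 29) + (-3 + 7) = -3479 + 4 = -3475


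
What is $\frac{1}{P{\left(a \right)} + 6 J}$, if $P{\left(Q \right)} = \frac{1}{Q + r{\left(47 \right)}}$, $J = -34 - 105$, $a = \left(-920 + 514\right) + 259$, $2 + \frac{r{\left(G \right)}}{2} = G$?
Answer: $- \frac{57}{47539} \approx -0.001199$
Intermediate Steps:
$r{\left(G \right)} = -4 + 2 G$
$a = -147$ ($a = -406 + 259 = -147$)
$J = -139$ ($J = -34 - 105 = -139$)
$P{\left(Q \right)} = \frac{1}{90 + Q}$ ($P{\left(Q \right)} = \frac{1}{Q + \left(-4 + 2 \cdot 47\right)} = \frac{1}{Q + \left(-4 + 94\right)} = \frac{1}{Q + 90} = \frac{1}{90 + Q}$)
$\frac{1}{P{\left(a \right)} + 6 J} = \frac{1}{\frac{1}{90 - 147} + 6 \left(-139\right)} = \frac{1}{\frac{1}{-57} - 834} = \frac{1}{- \frac{1}{57} - 834} = \frac{1}{- \frac{47539}{57}} = - \frac{57}{47539}$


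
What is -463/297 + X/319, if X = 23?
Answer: -12806/8613 ≈ -1.4868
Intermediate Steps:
-463/297 + X/319 = -463/297 + 23/319 = -12806/8613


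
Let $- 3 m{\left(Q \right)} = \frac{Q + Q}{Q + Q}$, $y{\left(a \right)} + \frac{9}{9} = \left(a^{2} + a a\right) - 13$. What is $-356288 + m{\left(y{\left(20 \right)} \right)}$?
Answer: $- \frac{1068865}{3} \approx -3.5629 \cdot 10^{5}$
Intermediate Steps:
$y{\left(a \right)} = -14 + 2 a^{2}$ ($y{\left(a \right)} = -1 - \left(13 - a^{2} - a a\right) = -1 + \left(\left(a^{2} + a^{2}\right) - 13\right) = -1 + \left(2 a^{2} - 13\right) = -1 + \left(-13 + 2 a^{2}\right) = -14 + 2 a^{2}$)
$m{\left(Q \right)} = - \frac{1}{3}$ ($m{\left(Q \right)} = - \frac{\left(Q + Q\right) \frac{1}{Q + Q}}{3} = - \frac{2 Q \frac{1}{2 Q}}{3} = \left(- \frac{1}{3}\right) 1 = - \frac{1}{3}$)
$-356288 + m{\left(y{\left(20 \right)} \right)} = -356288 - \frac{1}{3} = - \frac{1068865}{3}$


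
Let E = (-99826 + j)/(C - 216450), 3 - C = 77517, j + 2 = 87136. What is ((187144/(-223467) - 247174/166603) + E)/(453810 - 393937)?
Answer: -2077506149931739/54605971465937669481 ≈ -3.8045e-5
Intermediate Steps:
j = 87134 (j = -2 + 87136 = 87134)
C = -77514 (C = 3 - 1*77517 = 3 - 77517 = -77514)
E = 3173/73491 (E = (-99826 + 87134)/(-77514 - 216450) = -12692/(-293964) = -12692*(-1/293964) = 3173/73491 ≈ 0.043175)
((187144/(-223467) - 247174/166603) + E)/(453810 - 393937) = ((187144/(-223467) - 247174/166603) + 3173/73491)/(453810 - 393937) = ((187144*(-1/223467) - 247174*1/166603) + 3173/73491)/59873 = ((-187144/223467 - 247174/166603) + 3173/73491)*(1/59873) = (-86413984090/37230272601 + 3173/73491)*(1/59873) = -2077506149931739/912029987906697*1/59873 = -2077506149931739/54605971465937669481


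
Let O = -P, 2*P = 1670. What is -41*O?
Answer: 34235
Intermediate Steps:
P = 835 (P = (½)*1670 = 835)
O = -835 (O = -1*835 = -835)
-41*O = -41*(-835) = 34235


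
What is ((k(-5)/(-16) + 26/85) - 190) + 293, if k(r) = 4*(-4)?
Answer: 8866/85 ≈ 104.31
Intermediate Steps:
k(r) = -16
((k(-5)/(-16) + 26/85) - 190) + 293 = ((-16/(-16) + 26/85) - 190) + 293 = ((-16*(-1/16) + 26*(1/85)) - 190) + 293 = ((1 + 26/85) - 190) + 293 = (111/85 - 190) + 293 = -16039/85 + 293 = 8866/85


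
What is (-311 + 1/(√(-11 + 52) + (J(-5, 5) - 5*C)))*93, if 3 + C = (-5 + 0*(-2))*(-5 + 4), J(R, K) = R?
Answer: -5323227/184 - 93*√41/184 ≈ -28934.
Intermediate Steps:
C = 2 (C = -3 + (-5 + 0*(-2))*(-5 + 4) = -3 + (-5 + 0)*(-1) = -3 - 5*(-1) = -3 + 5 = 2)
(-311 + 1/(√(-11 + 52) + (J(-5, 5) - 5*C)))*93 = (-311 + 1/(√(-11 + 52) + (-5 - 5*2)))*93 = (-311 + 1/(√41 + (-5 - 10)))*93 = (-311 + 1/(√41 - 15))*93 = (-311 + 1/(-15 + √41))*93 = -28923 + 93/(-15 + √41)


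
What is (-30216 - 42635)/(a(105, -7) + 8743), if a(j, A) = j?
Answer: -72851/8848 ≈ -8.2336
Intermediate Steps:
(-30216 - 42635)/(a(105, -7) + 8743) = (-30216 - 42635)/(105 + 8743) = -72851/8848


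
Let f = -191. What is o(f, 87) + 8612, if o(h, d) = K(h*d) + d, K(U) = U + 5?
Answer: -7913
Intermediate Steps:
K(U) = 5 + U
o(h, d) = 5 + d + d*h (o(h, d) = (5 + h*d) + d = (5 + d*h) + d = 5 + d + d*h)
o(f, 87) + 8612 = (5 + 87 + 87*(-191)) + 8612 = (5 + 87 - 16617) + 8612 = -16525 + 8612 = -7913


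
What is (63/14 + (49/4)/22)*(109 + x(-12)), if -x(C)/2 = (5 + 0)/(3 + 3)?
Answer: 71645/132 ≈ 542.77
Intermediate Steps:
x(C) = -5/3 (x(C) = -2*(5 + 0)/(3 + 3) = -10/6 = -2*⅚ = -5/3)
(63/14 + (49/4)/22)*(109 + x(-12)) = (63/14 + (49/4)/22)*(109 - 5/3) = (63*(1/14) + (49*(¼))*(1/22))*(322/3) = (9/2 + (49/4)*(1/22))*(322/3) = (9/2 + 49/88)*(322/3) = (445/88)*(322/3) = 71645/132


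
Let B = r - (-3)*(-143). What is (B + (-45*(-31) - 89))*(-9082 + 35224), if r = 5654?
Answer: 170733402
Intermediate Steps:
B = 5225 (B = 5654 - (-3)*(-143) = 5654 - 1*429 = 5654 - 429 = 5225)
(B + (-45*(-31) - 89))*(-9082 + 35224) = (5225 + (-45*(-31) - 89))*(-9082 + 35224) = (5225 + (1395 - 89))*26142 = (5225 + 1306)*26142 = 6531*26142 = 170733402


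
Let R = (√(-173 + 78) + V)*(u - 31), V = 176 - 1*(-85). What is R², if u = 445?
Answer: 11659384296 + 89468712*I*√95 ≈ 1.1659e+10 + 8.7203e+8*I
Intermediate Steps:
V = 261 (V = 176 + 85 = 261)
R = 108054 + 414*I*√95 (R = (√(-173 + 78) + 261)*(445 - 31) = (√(-95) + 261)*414 = (I*√95 + 261)*414 = (261 + I*√95)*414 = 108054 + 414*I*√95 ≈ 1.0805e+5 + 4035.2*I)
R² = (108054 + 414*I*√95)²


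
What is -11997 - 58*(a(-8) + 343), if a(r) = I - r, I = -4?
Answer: -32123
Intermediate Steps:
a(r) = -4 - r
-11997 - 58*(a(-8) + 343) = -11997 - 58*((-4 - 1*(-8)) + 343) = -11997 - 58*((-4 + 8) + 343) = -11997 - 58*(4 + 343) = -11997 - 58*347 = -11997 - 20126 = -32123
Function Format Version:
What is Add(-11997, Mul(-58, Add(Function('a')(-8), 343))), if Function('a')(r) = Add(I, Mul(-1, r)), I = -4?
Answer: -32123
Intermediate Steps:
Function('a')(r) = Add(-4, Mul(-1, r))
Add(-11997, Mul(-58, Add(Function('a')(-8), 343))) = Add(-11997, Mul(-58, Add(Add(-4, Mul(-1, -8)), 343))) = Add(-11997, Mul(-58, Add(Add(-4, 8), 343))) = Add(-11997, Mul(-58, Add(4, 343))) = Add(-11997, Mul(-58, 347)) = Add(-11997, -20126) = -32123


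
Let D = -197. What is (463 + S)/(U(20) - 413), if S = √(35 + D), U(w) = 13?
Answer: -463/400 - 9*I*√2/400 ≈ -1.1575 - 0.03182*I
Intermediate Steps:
S = 9*I*√2 (S = √(35 - 197) = √(-162) = 9*I*√2 ≈ 12.728*I)
(463 + S)/(U(20) - 413) = (463 + 9*I*√2)/(13 - 413) = (463 + 9*I*√2)/(-400) = (463 + 9*I*√2)*(-1/400) = -463/400 - 9*I*√2/400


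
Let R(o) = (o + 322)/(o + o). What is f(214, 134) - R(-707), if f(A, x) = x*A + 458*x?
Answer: 18189641/202 ≈ 90048.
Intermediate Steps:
f(A, x) = 458*x + A*x (f(A, x) = A*x + 458*x = 458*x + A*x)
R(o) = (322 + o)/(2*o) (R(o) = (322 + o)/((2*o)) = (322 + o)*(1/(2*o)) = (322 + o)/(2*o))
f(214, 134) - R(-707) = 134*(458 + 214) - (322 - 707)/(2*(-707)) = 134*672 - (-1)*(-385)/(2*707) = 90048 - 1*55/202 = 90048 - 55/202 = 18189641/202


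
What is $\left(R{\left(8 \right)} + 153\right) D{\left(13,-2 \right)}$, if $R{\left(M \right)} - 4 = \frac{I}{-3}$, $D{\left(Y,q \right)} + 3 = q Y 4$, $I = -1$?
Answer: $- \frac{50504}{3} \approx -16835.0$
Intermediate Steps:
$D{\left(Y,q \right)} = -3 + 4 Y q$ ($D{\left(Y,q \right)} = -3 + q Y 4 = -3 + Y q 4 = -3 + 4 Y q$)
$R{\left(M \right)} = \frac{13}{3}$ ($R{\left(M \right)} = 4 - \frac{1}{-3} = 4 - - \frac{1}{3} = 4 + \frac{1}{3} = \frac{13}{3}$)
$\left(R{\left(8 \right)} + 153\right) D{\left(13,-2 \right)} = \left(\frac{13}{3} + 153\right) \left(-3 + 4 \cdot 13 \left(-2\right)\right) = \frac{472 \left(-3 - 104\right)}{3} = \frac{472}{3} \left(-107\right) = - \frac{50504}{3}$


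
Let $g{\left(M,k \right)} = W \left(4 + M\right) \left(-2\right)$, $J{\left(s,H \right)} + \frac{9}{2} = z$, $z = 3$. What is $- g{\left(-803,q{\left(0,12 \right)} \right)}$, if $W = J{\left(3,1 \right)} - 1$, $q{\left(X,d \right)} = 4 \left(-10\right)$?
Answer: $3995$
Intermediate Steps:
$q{\left(X,d \right)} = -40$
$J{\left(s,H \right)} = - \frac{3}{2}$ ($J{\left(s,H \right)} = - \frac{9}{2} + 3 = - \frac{3}{2}$)
$W = - \frac{5}{2}$ ($W = - \frac{3}{2} - 1 = - \frac{5}{2} \approx -2.5$)
$g{\left(M,k \right)} = 20 + 5 M$ ($g{\left(M,k \right)} = - \frac{5 \left(4 + M\right)}{2} \left(-2\right) = \left(-10 - \frac{5 M}{2}\right) \left(-2\right) = 20 + 5 M$)
$- g{\left(-803,q{\left(0,12 \right)} \right)} = - (20 + 5 \left(-803\right)) = - (20 - 4015) = \left(-1\right) \left(-3995\right) = 3995$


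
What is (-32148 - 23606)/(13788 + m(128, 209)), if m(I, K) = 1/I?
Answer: -7136512/1764865 ≈ -4.0437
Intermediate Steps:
(-32148 - 23606)/(13788 + m(128, 209)) = (-32148 - 23606)/(13788 + 1/128) = -55754/(13788 + 1/128) = -55754/1764865/128 = -55754*128/1764865 = -7136512/1764865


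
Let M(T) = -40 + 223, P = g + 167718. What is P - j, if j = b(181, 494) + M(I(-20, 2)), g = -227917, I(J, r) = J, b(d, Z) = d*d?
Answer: -93143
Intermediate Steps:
b(d, Z) = d²
P = -60199 (P = -227917 + 167718 = -60199)
M(T) = 183
j = 32944 (j = 181² + 183 = 32761 + 183 = 32944)
P - j = -60199 - 1*32944 = -60199 - 32944 = -93143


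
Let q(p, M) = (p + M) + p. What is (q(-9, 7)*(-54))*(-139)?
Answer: -82566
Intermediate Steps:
q(p, M) = M + 2*p (q(p, M) = (M + p) + p = M + 2*p)
(q(-9, 7)*(-54))*(-139) = ((7 + 2*(-9))*(-54))*(-139) = ((7 - 18)*(-54))*(-139) = -11*(-54)*(-139) = 594*(-139) = -82566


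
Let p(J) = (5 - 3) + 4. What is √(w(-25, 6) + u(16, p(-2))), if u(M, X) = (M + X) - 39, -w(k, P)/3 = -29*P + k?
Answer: 2*√145 ≈ 24.083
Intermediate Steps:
p(J) = 6 (p(J) = 2 + 4 = 6)
w(k, P) = -3*k + 87*P (w(k, P) = -3*(-29*P + k) = -3*(k - 29*P) = -3*k + 87*P)
u(M, X) = -39 + M + X
√(w(-25, 6) + u(16, p(-2))) = √((-3*(-25) + 87*6) + (-39 + 16 + 6)) = √((75 + 522) - 17) = √(597 - 17) = √580 = 2*√145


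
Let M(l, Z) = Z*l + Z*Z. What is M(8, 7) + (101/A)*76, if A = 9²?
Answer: 16181/81 ≈ 199.77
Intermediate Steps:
M(l, Z) = Z² + Z*l (M(l, Z) = Z*l + Z² = Z² + Z*l)
A = 81
M(8, 7) + (101/A)*76 = 7*(7 + 8) + (101/81)*76 = 7*15 + (101*(1/81))*76 = 105 + (101/81)*76 = 105 + 7676/81 = 16181/81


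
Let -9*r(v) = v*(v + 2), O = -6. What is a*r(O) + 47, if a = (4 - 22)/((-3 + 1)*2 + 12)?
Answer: 53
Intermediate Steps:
r(v) = -v*(2 + v)/9 (r(v) = -v*(v + 2)/9 = -v*(2 + v)/9)
a = -9/4 (a = -18/(-2*2 + 12) = -18/(-4 + 12) = -18/8 = -18*⅛ = -9/4 ≈ -2.2500)
a*r(O) + 47 = -(-1)*(-6)*(2 - 6)/4 + 47 = -(-1)*(-6)*(-4)/4 + 47 = -9/4*(-8/3) + 47 = 6 + 47 = 53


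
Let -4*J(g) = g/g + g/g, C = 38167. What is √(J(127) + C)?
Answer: √152666/2 ≈ 195.36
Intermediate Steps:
J(g) = -½ (J(g) = -(g/g + g/g)/4 = -(1 + 1)/4 = -¼*2 = -½)
√(J(127) + C) = √(-½ + 38167) = √(76333/2) = √152666/2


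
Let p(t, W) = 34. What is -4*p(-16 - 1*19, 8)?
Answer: -136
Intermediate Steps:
-4*p(-16 - 1*19, 8) = -4*34 = -136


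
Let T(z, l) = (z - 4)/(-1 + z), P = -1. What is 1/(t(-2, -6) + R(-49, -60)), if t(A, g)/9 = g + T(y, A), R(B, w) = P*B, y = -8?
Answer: 1/7 ≈ 0.14286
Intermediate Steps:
R(B, w) = -B
T(z, l) = (-4 + z)/(-1 + z)
t(A, g) = 12 + 9*g (t(A, g) = 9*(g + (-4 - 8)/(-1 - 8)) = 9*(g - 12/(-9)) = 9*(g - 1/9*(-12)) = 9*(g + 4/3) = 9*(4/3 + g) = 12 + 9*g)
1/(t(-2, -6) + R(-49, -60)) = 1/((12 + 9*(-6)) - 1*(-49)) = 1/((12 - 54) + 49) = 1/(-42 + 49) = 1/7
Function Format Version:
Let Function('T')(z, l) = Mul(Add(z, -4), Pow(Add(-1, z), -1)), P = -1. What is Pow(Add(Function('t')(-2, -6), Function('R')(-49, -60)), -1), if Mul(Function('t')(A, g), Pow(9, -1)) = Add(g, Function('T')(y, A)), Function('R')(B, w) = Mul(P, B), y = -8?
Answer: Rational(1, 7) ≈ 0.14286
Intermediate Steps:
Function('R')(B, w) = Mul(-1, B)
Function('T')(z, l) = Mul(Pow(Add(-1, z), -1), Add(-4, z)) (Function('T')(z, l) = Mul(Add(-4, z), Pow(Add(-1, z), -1)) = Mul(Pow(Add(-1, z), -1), Add(-4, z)))
Function('t')(A, g) = Add(12, Mul(9, g)) (Function('t')(A, g) = Mul(9, Add(g, Mul(Pow(Add(-1, -8), -1), Add(-4, -8)))) = Mul(9, Add(g, Mul(Pow(-9, -1), -12))) = Mul(9, Add(g, Mul(Rational(-1, 9), -12))) = Mul(9, Add(g, Rational(4, 3))) = Mul(9, Add(Rational(4, 3), g)) = Add(12, Mul(9, g)))
Pow(Add(Function('t')(-2, -6), Function('R')(-49, -60)), -1) = Pow(Add(Add(12, Mul(9, -6)), Mul(-1, -49)), -1) = Pow(Add(Add(12, -54), 49), -1) = Pow(Add(-42, 49), -1) = Pow(7, -1) = Rational(1, 7)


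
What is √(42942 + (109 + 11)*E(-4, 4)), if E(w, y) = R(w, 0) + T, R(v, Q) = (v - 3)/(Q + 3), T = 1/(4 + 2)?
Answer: √42682 ≈ 206.60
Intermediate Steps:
T = ⅙ (T = 1/6 = ⅙ ≈ 0.16667)
R(v, Q) = (-3 + v)/(3 + Q)
E(w, y) = -⅚ + w/3 (E(w, y) = (-3 + w)/(3 + 0) + ⅙ = (-3 + w)/3 + ⅙ = (-1 + w/3) + ⅙ = -⅚ + w/3)
√(42942 + (109 + 11)*E(-4, 4)) = √(42942 + (109 + 11)*(-⅚ + (⅓)*(-4))) = √(42942 + 120*(-⅚ - 4/3)) = √(42942 + 120*(-13/6)) = √(42942 - 260) = √42682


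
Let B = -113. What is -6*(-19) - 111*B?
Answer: 12657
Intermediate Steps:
-6*(-19) - 111*B = -6*(-19) - 111*(-113) = 114 + 12543 = 12657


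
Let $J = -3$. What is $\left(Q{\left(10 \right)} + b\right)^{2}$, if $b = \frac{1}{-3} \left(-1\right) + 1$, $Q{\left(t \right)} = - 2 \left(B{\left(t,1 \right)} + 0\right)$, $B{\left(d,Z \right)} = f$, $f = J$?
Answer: $\frac{484}{9} \approx 53.778$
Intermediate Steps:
$f = -3$
$B{\left(d,Z \right)} = -3$
$Q{\left(t \right)} = 6$ ($Q{\left(t \right)} = - 2 \left(-3 + 0\right) = \left(-2\right) \left(-3\right) = 6$)
$b = \frac{4}{3}$ ($b = \left(- \frac{1}{3}\right) \left(-1\right) + 1 = \frac{1}{3} + 1 = \frac{4}{3} \approx 1.3333$)
$\left(Q{\left(10 \right)} + b\right)^{2} = \left(6 + \frac{4}{3}\right)^{2} = \left(\frac{22}{3}\right)^{2} = \frac{484}{9}$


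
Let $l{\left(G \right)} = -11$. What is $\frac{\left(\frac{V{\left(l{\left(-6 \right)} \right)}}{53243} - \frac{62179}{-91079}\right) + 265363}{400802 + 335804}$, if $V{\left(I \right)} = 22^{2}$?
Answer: $\frac{643416622376122}{1786018808212691} \approx 0.36025$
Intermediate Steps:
$V{\left(I \right)} = 484$
$\frac{\left(\frac{V{\left(l{\left(-6 \right)} \right)}}{53243} - \frac{62179}{-91079}\right) + 265363}{400802 + 335804} = \frac{\left(\frac{484}{53243} - \frac{62179}{-91079}\right) + 265363}{400802 + 335804} = \frac{\left(484 \cdot \frac{1}{53243} - - \frac{62179}{91079}\right) + 265363}{736606} = \left(\left(\frac{484}{53243} + \frac{62179}{91079}\right) + 265363\right) \frac{1}{736606} = \left(\frac{3354678733}{4849319197} + 265363\right) \frac{1}{736606} = \frac{1286833244752244}{4849319197} \cdot \frac{1}{736606} = \frac{643416622376122}{1786018808212691}$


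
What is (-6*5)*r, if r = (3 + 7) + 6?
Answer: -480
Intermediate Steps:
r = 16 (r = 10 + 6 = 16)
(-6*5)*r = -6*5*16 = -30*16 = -480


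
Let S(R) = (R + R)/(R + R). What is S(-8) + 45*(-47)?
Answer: -2114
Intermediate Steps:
S(R) = 1 (S(R) = (2*R)/((2*R)) = (2*R)*(1/(2*R)) = 1)
S(-8) + 45*(-47) = 1 + 45*(-47) = 1 - 2115 = -2114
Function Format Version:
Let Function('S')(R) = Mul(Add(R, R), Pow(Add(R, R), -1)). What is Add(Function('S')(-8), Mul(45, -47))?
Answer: -2114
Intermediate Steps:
Function('S')(R) = 1 (Function('S')(R) = Mul(Mul(2, R), Pow(Mul(2, R), -1)) = Mul(Mul(2, R), Mul(Rational(1, 2), Pow(R, -1))) = 1)
Add(Function('S')(-8), Mul(45, -47)) = Add(1, Mul(45, -47)) = Add(1, -2115) = -2114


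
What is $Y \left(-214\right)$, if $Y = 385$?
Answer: $-82390$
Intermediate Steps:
$Y \left(-214\right) = 385 \left(-214\right) = -82390$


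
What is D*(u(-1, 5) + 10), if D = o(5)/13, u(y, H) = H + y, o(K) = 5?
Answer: 70/13 ≈ 5.3846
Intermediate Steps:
D = 5/13 ≈ 0.38462
D*(u(-1, 5) + 10) = 5*((5 - 1) + 10)/13 = 5*(4 + 10)/13 = (5/13)*14 = 70/13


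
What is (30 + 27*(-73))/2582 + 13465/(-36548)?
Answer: -52853149/47183468 ≈ -1.1202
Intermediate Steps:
(30 + 27*(-73))/2582 + 13465/(-36548) = (30 - 1971)*(1/2582) + 13465*(-1/36548) = -1941*1/2582 - 13465/36548 = -1941/2582 - 13465/36548 = -52853149/47183468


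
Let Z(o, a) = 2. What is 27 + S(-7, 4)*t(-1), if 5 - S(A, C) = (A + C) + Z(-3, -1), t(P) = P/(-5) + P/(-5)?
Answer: 147/5 ≈ 29.400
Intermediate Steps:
t(P) = -2*P/5 (t(P) = P*(-1/5) + P*(-1/5) = -P/5 - P/5 = -2*P/5)
S(A, C) = 3 - A - C (S(A, C) = 5 - ((A + C) + 2) = 5 - (2 + A + C) = 5 + (-2 - A - C) = 3 - A - C)
27 + S(-7, 4)*t(-1) = 27 + (3 - 1*(-7) - 1*4)*(-2/5*(-1)) = 27 + (3 + 7 - 4)*(2/5) = 27 + 6*(2/5) = 27 + 12/5 = 147/5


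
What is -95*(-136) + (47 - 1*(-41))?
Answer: 13008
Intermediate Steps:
-95*(-136) + (47 - 1*(-41)) = 12920 + (47 + 41) = 12920 + 88 = 13008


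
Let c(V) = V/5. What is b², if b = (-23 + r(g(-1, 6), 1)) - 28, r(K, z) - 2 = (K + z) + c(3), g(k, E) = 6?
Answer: 42849/25 ≈ 1714.0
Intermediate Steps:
c(V) = V/5 (c(V) = V*(⅕) = V/5)
r(K, z) = 13/5 + K + z (r(K, z) = 2 + ((K + z) + (⅕)*3) = 2 + ((K + z) + ⅗) = 2 + (⅗ + K + z) = 13/5 + K + z)
b = -207/5 (b = (-23 + (13/5 + 6 + 1)) - 28 = (-23 + 48/5) - 28 = -67/5 - 28 = -207/5 ≈ -41.400)
b² = (-207/5)² = 42849/25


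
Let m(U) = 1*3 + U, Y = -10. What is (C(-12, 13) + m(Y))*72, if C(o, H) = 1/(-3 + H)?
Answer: -2484/5 ≈ -496.80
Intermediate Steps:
m(U) = 3 + U
(C(-12, 13) + m(Y))*72 = (1/(-3 + 13) + (3 - 10))*72 = (1/10 - 7)*72 = -69/10*72 = -2484/5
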